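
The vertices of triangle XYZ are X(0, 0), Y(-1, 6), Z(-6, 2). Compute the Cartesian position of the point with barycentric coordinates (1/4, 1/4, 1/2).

(-13/4, 5/2)

W = (1/4)·X + (1/4)·Y + (1/2)·Z.
x-coordinate: (1/4)·0 + (1/4)·(-1) + (1/2)·(-6) = -13/4.
y-coordinate: (1/4)·0 + (1/4)·6 + (1/2)·2 = 5/2.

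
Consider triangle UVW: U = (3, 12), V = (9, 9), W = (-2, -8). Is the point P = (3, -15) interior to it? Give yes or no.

Barycentric coordinates of P: (-6/5, 1, 6/5).
The three coordinates are negative, positive, positive; a point is interior exactly when all three are positive.

no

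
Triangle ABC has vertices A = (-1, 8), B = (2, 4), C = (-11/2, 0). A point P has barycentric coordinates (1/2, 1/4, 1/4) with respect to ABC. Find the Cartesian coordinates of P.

P = (1/2)·A + (1/4)·B + (1/4)·C.
x-coordinate: (1/2)·(-1) + (1/4)·2 + (1/4)·(-11/2) = -11/8.
y-coordinate: (1/2)·8 + (1/4)·4 + (1/4)·0 = 5.

(-11/8, 5)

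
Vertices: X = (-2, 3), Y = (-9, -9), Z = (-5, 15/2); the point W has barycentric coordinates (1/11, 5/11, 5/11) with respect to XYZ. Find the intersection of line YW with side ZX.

Line YW meets ZX where the Y-coordinate vanishes; zeroing W's Y-weight and renormalizing leaves Z, X-weights 5/11 : 1/11 → (5/6, 1/6).
So V = (5/6)·Z + (1/6)·X = (-9/2, 27/4).

(-9/2, 27/4)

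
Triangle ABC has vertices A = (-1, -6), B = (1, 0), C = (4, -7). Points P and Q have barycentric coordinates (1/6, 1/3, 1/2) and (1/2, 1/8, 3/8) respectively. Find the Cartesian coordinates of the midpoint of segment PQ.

(79/48, -81/16)

Barycentric coordinates of the midpoint are the average: (1/3, 11/48, 7/16).
Converting: (1/3)·A + (11/48)·B + (7/16)·C = (79/48, -81/16).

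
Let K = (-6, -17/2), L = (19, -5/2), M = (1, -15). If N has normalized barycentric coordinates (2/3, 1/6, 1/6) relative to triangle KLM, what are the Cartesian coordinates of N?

(-2/3, -103/12)

N = (2/3)·K + (1/6)·L + (1/6)·M.
x-coordinate: (2/3)·(-6) + (1/6)·19 + (1/6)·1 = -2/3.
y-coordinate: (2/3)·(-17/2) + (1/6)·(-5/2) + (1/6)·(-15) = -103/12.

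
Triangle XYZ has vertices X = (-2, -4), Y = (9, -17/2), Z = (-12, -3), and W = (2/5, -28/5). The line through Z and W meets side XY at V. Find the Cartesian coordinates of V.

Barycentric coordinates of W with respect to XYZ: (2/5, 2/5, 1/5).
On side XY the Z-coordinate is zero; dropping W's Z-weight 1/5 and renormalizing the remaining 2/5 : 2/5 gives weights 1/2, 1/2 on X, Y.
V = (1/2)·(-2, -4) + (1/2)·(9, -17/2) = (7/2, -25/4).

(7/2, -25/4)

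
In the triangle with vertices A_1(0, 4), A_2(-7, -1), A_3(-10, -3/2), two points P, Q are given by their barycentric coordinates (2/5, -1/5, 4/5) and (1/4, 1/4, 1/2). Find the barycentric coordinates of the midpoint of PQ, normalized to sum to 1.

Since both coordinate triples sum to 1, the midpoint's barycentrics are the componentwise average.
(2/5+1/4)/2 = 13/40; similarly 1/40 and 13/20.

(13/40, 1/40, 13/20)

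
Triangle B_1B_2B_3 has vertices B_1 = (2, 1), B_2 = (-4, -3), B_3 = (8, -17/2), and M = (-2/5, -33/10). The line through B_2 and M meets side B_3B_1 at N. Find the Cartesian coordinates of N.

(5, -15/4)

Barycentric coordinates of M with respect to B_1B_2B_3: (1/5, 3/5, 1/5).
On side B_3B_1 the B_2-coordinate is zero; dropping M's B_2-weight 3/5 and renormalizing the remaining 1/5 : 1/5 gives weights 1/2, 1/2 on B_3, B_1.
N = (1/2)·(8, -17/2) + (1/2)·(2, 1) = (5, -15/4).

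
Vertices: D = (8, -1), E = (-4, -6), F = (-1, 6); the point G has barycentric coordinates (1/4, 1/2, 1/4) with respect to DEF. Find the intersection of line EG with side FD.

(7/2, 5/2)

Line EG meets FD where the E-coordinate vanishes; zeroing G's E-weight and renormalizing leaves F, D-weights 1/4 : 1/4 → (1/2, 1/2).
So H = (1/2)·F + (1/2)·D = (7/2, 5/2).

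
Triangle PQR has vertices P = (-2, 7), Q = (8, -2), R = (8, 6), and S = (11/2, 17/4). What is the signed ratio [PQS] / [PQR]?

1/2

[PQR] = ½·((-2)·(-2−6) + 8·(6−7) + 8·(7−(-2))) = ½·(16 − 8 + 72) = 40.
[PQS] = ½·((-2)·(-2−(17/4)) + 8·(17/4−7) + (11/2)·(7−(-2))) = ½·(25/2 − 22 + 99/2) = 20, so the ratio is 20/40 = 1/2.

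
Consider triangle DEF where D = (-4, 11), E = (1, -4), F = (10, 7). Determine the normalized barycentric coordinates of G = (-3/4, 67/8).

Signed area of the reference triangle: [DEF] = ½·((-4)·(-4−7) + 1·(7−11) + 10·(11−(-4))) = ½·(44 − 4 + 150) = 95.
[GEF] = ½·((-3/4)·(-4−7) + 1·(7−(67/8)) + 10·(67/8−(-4))) = ½·(33/4 − 11/8 + 495/4) = 1045/16, so the D-coordinate is (1045/16)/95 = 11/16.
[DGF] = ½·((-4)·(67/8−7) + (-3/4)·(7−11) + 10·(11−(67/8))) = ½·(-11/2 + 3 + 105/4) = 95/8, so the E-coordinate is 1/8.
[DEG] = ½·((-4)·(-4−(67/8)) + 1·(67/8−11) + (-3/4)·(11−(-4))) = ½·(99/2 − 21/8 − 45/4) = 285/16, so the F-coordinate is 3/16.
Check: 11/16 + 1/8 + 3/16 = 1.

(11/16, 1/8, 3/16)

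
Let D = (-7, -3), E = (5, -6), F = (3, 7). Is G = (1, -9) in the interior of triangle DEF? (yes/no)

no

Barycentric coordinates of G: (29/75, 14/15, -8/25).
The three coordinates are positive, positive, negative; a point is interior exactly when all three are positive.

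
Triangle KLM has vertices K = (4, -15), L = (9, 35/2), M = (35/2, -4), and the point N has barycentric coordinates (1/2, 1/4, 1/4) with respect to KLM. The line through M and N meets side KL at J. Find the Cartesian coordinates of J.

Line MN meets KL where the M-coordinate vanishes; zeroing N's M-weight and renormalizing leaves K, L-weights 1/2 : 1/4 → (2/3, 1/3).
So J = (2/3)·K + (1/3)·L = (17/3, -25/6).

(17/3, -25/6)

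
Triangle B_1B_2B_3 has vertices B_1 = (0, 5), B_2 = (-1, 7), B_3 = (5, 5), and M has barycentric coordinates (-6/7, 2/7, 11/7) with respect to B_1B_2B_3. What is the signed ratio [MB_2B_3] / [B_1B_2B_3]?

-6/7

The signed ratio [MB_2B_3]/[B_1B_2B_3] equals the barycentric coordinate of M at vertex B_1, which is -6/7.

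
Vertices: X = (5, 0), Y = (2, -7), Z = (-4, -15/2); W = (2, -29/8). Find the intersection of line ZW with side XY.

Barycentric coordinates of W with respect to XYZ: (1/2, 1/4, 1/4).
On side XY the Z-coordinate is zero; dropping W's Z-weight 1/4 and renormalizing the remaining 1/2 : 1/4 gives weights 2/3, 1/3 on X, Y.
V = (2/3)·(5, 0) + (1/3)·(2, -7) = (4, -7/3).

(4, -7/3)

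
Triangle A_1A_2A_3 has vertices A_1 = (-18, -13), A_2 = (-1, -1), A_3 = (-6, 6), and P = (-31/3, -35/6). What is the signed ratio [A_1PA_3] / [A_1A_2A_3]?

1/3

[A_1A_2A_3] = ½·((-18)·(-1−6) + (-1)·(6−(-13)) + (-6)·(-13−(-1))) = ½·(126 − 19 + 72) = 179/2.
[A_1PA_3] = ½·((-18)·(-35/6−6) + (-31/3)·(6−(-13)) + (-6)·(-13−(-35/6))) = ½·(213 − 589/3 + 43) = 179/6, so the ratio is (179/6)/(179/2) = 1/3.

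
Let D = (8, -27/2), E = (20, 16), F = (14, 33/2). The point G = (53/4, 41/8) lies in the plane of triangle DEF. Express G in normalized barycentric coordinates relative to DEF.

Signed area of the reference triangle: [DEF] = ½·(8·(16−(33/2)) + 20·(33/2−(-27/2)) + 14·(-27/2−16)) = ½·(-4 + 600 − 413) = 183/2.
[GEF] = ½·((53/4)·(16−(33/2)) + 20·(33/2−(41/8)) + 14·(41/8−16)) = ½·(-53/8 + 455/2 − 609/4) = 549/16, so the D-coordinate is (549/16)/(183/2) = 3/8.
[DGF] = ½·(8·(41/8−(33/2)) + (53/4)·(33/2−(-27/2)) + 14·(-27/2−(41/8))) = ½·(-91 + 795/2 − 1043/4) = 183/8, so the E-coordinate is 1/4.
[DEG] = ½·(8·(16−(41/8)) + 20·(41/8−(-27/2)) + (53/4)·(-27/2−16)) = ½·(87 + 745/2 − 3127/8) = 549/16, so the F-coordinate is 3/8.
Check: 3/8 + 1/4 + 3/8 = 1.

(3/8, 1/4, 3/8)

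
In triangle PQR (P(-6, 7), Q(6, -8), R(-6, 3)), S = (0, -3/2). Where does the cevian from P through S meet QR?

(2, -13/3)

Barycentric coordinates of S with respect to PQR: (1/4, 1/2, 1/4).
On side QR the P-coordinate is zero; dropping S's P-weight 1/4 and renormalizing the remaining 1/2 : 1/4 gives weights 2/3, 1/3 on Q, R.
T = (2/3)·(6, -8) + (1/3)·(-6, 3) = (2, -13/3).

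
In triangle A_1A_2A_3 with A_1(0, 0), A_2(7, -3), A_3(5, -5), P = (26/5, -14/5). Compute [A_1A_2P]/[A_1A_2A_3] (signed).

[A_1A_2A_3] = ½·(0·(-3−(-5)) + 7·(-5−0) + 5·(0−(-3))) = ½·(0 − 35 + 15) = -10.
[A_1A_2P] = ½·(0·(-3−(-14/5)) + 7·(-14/5−0) + (26/5)·(0−(-3))) = ½·(0 − 98/5 + 78/5) = -2, so the ratio is (-2)/(-10) = 1/5.

1/5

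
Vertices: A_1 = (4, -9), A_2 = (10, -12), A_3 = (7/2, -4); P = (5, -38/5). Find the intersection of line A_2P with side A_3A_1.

(15/4, -13/2)

Barycentric coordinates of P with respect to A_1A_2A_3: (2/5, 1/5, 2/5).
On side A_3A_1 the A_2-coordinate is zero; dropping P's A_2-weight 1/5 and renormalizing the remaining 2/5 : 2/5 gives weights 1/2, 1/2 on A_3, A_1.
Q = (1/2)·(7/2, -4) + (1/2)·(4, -9) = (15/4, -13/2).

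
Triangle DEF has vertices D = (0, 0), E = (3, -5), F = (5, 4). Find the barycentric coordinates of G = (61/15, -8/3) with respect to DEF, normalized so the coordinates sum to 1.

Signed area of the reference triangle: [DEF] = ½·(0·(-5−4) + 3·(4−0) + 5·(0−(-5))) = ½·(0 + 12 + 25) = 37/2.
[GEF] = ½·((61/15)·(-5−4) + 3·(4−(-8/3)) + 5·(-8/3−(-5))) = ½·(-183/5 + 20 + 35/3) = -37/15, so the D-coordinate is (-37/15)/(37/2) = -2/15.
[DGF] = ½·(0·(-8/3−4) + (61/15)·(4−0) + 5·(0−(-8/3))) = ½·(0 + 244/15 + 40/3) = 74/5, so the E-coordinate is 4/5.
[DEG] = ½·(0·(-5−(-8/3)) + 3·(-8/3−0) + (61/15)·(0−(-5))) = ½·(0 − 8 + 61/3) = 37/6, so the F-coordinate is 1/3.
Check: -2/15 + 4/5 + 1/3 = 1.

(-2/15, 4/5, 1/3)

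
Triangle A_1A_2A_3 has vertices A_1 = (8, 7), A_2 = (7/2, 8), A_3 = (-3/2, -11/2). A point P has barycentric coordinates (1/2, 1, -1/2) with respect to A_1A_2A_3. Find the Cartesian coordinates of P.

P = (1/2)·A_1 + 1·A_2 + (-1/2)·A_3.
x-coordinate: (1/2)·8 + 1·(7/2) + (-1/2)·(-3/2) = 33/4.
y-coordinate: (1/2)·7 + 1·8 + (-1/2)·(-11/2) = 57/4.

(33/4, 57/4)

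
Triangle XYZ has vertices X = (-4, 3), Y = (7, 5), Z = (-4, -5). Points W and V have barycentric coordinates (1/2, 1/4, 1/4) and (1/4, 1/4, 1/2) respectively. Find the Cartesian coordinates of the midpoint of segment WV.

Barycentric coordinates of the midpoint are the average: (3/8, 1/4, 3/8).
Converting: (3/8)·X + (1/4)·Y + (3/8)·Z = (-5/4, 1/2).

(-5/4, 1/2)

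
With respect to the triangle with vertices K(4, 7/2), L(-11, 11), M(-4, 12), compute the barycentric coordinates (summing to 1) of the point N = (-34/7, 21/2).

(1/7, 2/7, 4/7)

Signed area of the reference triangle: [KLM] = ½·(4·(11−12) + (-11)·(12−(7/2)) + (-4)·(7/2−11)) = ½·(-4 − 187/2 + 30) = -135/4.
[NLM] = ½·((-34/7)·(11−12) + (-11)·(12−(21/2)) + (-4)·(21/2−11)) = ½·(34/7 − 33/2 + 2) = -135/28, so the K-coordinate is (-135/28)/(-135/4) = 1/7.
[KNM] = ½·(4·(21/2−12) + (-34/7)·(12−(7/2)) + (-4)·(7/2−(21/2))) = ½·(-6 − 289/7 + 28) = -135/14, so the L-coordinate is 2/7.
[KLN] = ½·(4·(11−(21/2)) + (-11)·(21/2−(7/2)) + (-34/7)·(7/2−11)) = ½·(2 − 77 + 255/7) = -135/7, so the M-coordinate is 4/7.
Check: 1/7 + 2/7 + 4/7 = 1.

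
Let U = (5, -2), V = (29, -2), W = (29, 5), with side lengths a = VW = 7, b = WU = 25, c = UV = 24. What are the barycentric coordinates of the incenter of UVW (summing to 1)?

(1/8, 25/56, 3/7)

The incenter has barycentric coordinates proportional to the opposite side lengths: (7 : 25 : 24).
Normalizing by 7+25+24 = 56 gives (1/8, 25/56, 3/7).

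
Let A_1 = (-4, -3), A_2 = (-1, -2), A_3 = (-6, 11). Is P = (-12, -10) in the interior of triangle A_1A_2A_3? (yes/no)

no

Barycentric coordinates of P: (183/44, -63/22, -13/44).
The three coordinates are positive, negative, negative; a point is interior exactly when all three are positive.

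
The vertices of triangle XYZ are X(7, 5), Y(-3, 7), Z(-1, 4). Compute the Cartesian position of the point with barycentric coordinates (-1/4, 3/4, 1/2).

W = (-1/4)·X + (3/4)·Y + (1/2)·Z.
x-coordinate: (-1/4)·7 + (3/4)·(-3) + (1/2)·(-1) = -9/2.
y-coordinate: (-1/4)·5 + (3/4)·7 + (1/2)·4 = 6.

(-9/2, 6)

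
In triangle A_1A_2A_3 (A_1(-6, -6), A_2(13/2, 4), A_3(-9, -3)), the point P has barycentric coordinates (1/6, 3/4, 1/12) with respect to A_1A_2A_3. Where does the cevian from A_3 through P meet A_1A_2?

Line A_3P meets A_1A_2 where the A_3-coordinate vanishes; zeroing P's A_3-weight and renormalizing leaves A_1, A_2-weights 1/6 : 3/4 → (2/11, 9/11).
So Q = (2/11)·A_1 + (9/11)·A_2 = (93/22, 24/11).

(93/22, 24/11)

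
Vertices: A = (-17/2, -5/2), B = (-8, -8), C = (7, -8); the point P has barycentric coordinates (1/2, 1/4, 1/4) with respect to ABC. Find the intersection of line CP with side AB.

Line CP meets AB where the C-coordinate vanishes; zeroing P's C-weight and renormalizing leaves A, B-weights 1/2 : 1/4 → (2/3, 1/3).
So Q = (2/3)·A + (1/3)·B = (-25/3, -13/3).

(-25/3, -13/3)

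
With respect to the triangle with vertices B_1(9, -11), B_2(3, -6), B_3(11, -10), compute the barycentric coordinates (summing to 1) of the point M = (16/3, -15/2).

(1/6, 2/3, 1/6)

Signed area of the reference triangle: [B_1B_2B_3] = ½·(9·(-6−(-10)) + 3·(-10−(-11)) + 11·(-11−(-6))) = ½·(36 + 3 − 55) = -8.
[MB_2B_3] = ½·((16/3)·(-6−(-10)) + 3·(-10−(-15/2)) + 11·(-15/2−(-6))) = ½·(64/3 − 15/2 − 33/2) = -4/3, so the B_1-coordinate is (-4/3)/(-8) = 1/6.
[B_1MB_3] = ½·(9·(-15/2−(-10)) + (16/3)·(-10−(-11)) + 11·(-11−(-15/2))) = ½·(45/2 + 16/3 − 77/2) = -16/3, so the B_2-coordinate is 2/3.
[B_1B_2M] = ½·(9·(-6−(-15/2)) + 3·(-15/2−(-11)) + (16/3)·(-11−(-6))) = ½·(27/2 + 21/2 − 80/3) = -4/3, so the B_3-coordinate is 1/6.
Check: 1/6 + 2/3 + 1/6 = 1.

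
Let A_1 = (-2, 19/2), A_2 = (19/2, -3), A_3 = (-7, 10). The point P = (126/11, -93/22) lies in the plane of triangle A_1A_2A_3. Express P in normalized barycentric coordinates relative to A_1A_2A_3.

Signed area of the reference triangle: [A_1A_2A_3] = ½·((-2)·(-3−10) + (19/2)·(10−(19/2)) + (-7)·(19/2−(-3))) = ½·(26 + 19/4 − 175/2) = -227/8.
[PA_2A_3] = ½·((126/11)·(-3−10) + (19/2)·(10−(-93/22)) + (-7)·(-93/22−(-3))) = ½·(-1638/11 + 5947/44 + 189/22) = -227/88, so the A_1-coordinate is (-227/88)/(-227/8) = 1/11.
[A_1PA_3] = ½·((-2)·(-93/22−10) + (126/11)·(10−(19/2)) + (-7)·(19/2−(-93/22))) = ½·(313/11 + 63/11 − 1057/11) = -681/22, so the A_2-coordinate is 12/11.
[A_1A_2P] = ½·((-2)·(-3−(-93/22)) + (19/2)·(-93/22−(19/2)) + (126/11)·(19/2−(-3))) = ½·(-27/11 − 2869/22 + 1575/11) = 227/44, so the A_3-coordinate is -2/11.

(1/11, 12/11, -2/11)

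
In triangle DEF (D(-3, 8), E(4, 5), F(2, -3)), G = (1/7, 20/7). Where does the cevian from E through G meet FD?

Barycentric coordinates of G with respect to DEF: (3/7, 1/7, 3/7).
On side FD the E-coordinate is zero; dropping G's E-weight 1/7 and renormalizing the remaining 3/7 : 3/7 gives weights 1/2, 1/2 on F, D.
H = (1/2)·(2, -3) + (1/2)·(-3, 8) = (-1/2, 5/2).

(-1/2, 5/2)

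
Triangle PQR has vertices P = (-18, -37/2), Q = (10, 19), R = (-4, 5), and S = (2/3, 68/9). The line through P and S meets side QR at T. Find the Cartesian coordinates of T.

Barycentric coordinates of S with respect to PQR: (2/9, 5/9, 2/9).
On side QR the P-coordinate is zero; dropping S's P-weight 2/9 and renormalizing the remaining 5/9 : 2/9 gives weights 5/7, 2/7 on Q, R.
T = (5/7)·(10, 19) + (2/7)·(-4, 5) = (6, 15).

(6, 15)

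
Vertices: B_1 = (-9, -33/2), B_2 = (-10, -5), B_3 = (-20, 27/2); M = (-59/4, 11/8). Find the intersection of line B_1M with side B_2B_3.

Barycentric coordinates of M with respect to B_1B_2B_3: (1/4, 1/4, 1/2).
On side B_2B_3 the B_1-coordinate is zero; dropping M's B_1-weight 1/4 and renormalizing the remaining 1/4 : 1/2 gives weights 1/3, 2/3 on B_2, B_3.
N = (1/3)·(-10, -5) + (2/3)·(-20, 27/2) = (-50/3, 22/3).

(-50/3, 22/3)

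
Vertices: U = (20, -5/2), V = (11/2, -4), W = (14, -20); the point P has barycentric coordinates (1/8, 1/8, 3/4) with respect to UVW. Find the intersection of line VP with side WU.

(104/7, -35/2)

Line VP meets WU where the V-coordinate vanishes; zeroing P's V-weight and renormalizing leaves W, U-weights 3/4 : 1/8 → (6/7, 1/7).
So Q = (6/7)·W + (1/7)·U = (104/7, -35/2).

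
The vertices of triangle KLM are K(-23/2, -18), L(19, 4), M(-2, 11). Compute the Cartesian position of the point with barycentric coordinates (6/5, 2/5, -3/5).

(-5, -133/5)

N = (6/5)·K + (2/5)·L + (-3/5)·M.
x-coordinate: (6/5)·(-23/2) + (2/5)·19 + (-3/5)·(-2) = -5.
y-coordinate: (6/5)·(-18) + (2/5)·4 + (-3/5)·11 = -133/5.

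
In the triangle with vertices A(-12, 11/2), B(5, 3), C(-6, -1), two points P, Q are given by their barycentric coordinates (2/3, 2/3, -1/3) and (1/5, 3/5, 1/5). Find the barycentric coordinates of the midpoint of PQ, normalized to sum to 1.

Since both coordinate triples sum to 1, the midpoint's barycentrics are the componentwise average.
(2/3+1/5)/2 = 13/30; similarly 19/30 and -1/15.

(13/30, 19/30, -1/15)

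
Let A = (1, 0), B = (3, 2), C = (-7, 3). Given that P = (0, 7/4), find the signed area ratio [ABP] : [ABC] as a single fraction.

1/4

[ABC] = ½·(1·(2−3) + 3·(3−0) + (-7)·(0−2)) = ½·(-1 + 9 + 14) = 11.
[ABP] = ½·(1·(2−(7/4)) + 3·(7/4−0) + 0·(0−2)) = ½·(1/4 + 21/4 + 0) = 11/4, so the ratio is (11/4)/11 = 1/4.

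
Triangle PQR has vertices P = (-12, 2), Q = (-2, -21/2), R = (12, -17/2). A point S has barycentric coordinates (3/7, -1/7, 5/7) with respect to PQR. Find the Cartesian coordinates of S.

S = (3/7)·P + (-1/7)·Q + (5/7)·R.
x-coordinate: (3/7)·(-12) + (-1/7)·(-2) + (5/7)·12 = 26/7.
y-coordinate: (3/7)·2 + (-1/7)·(-21/2) + (5/7)·(-17/2) = -26/7.

(26/7, -26/7)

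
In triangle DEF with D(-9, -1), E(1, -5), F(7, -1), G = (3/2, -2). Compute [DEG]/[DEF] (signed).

1/2

[DEF] = ½·((-9)·(-5−(-1)) + 1·(-1−(-1)) + 7·(-1−(-5))) = ½·(36 + 0 + 28) = 32.
[DEG] = ½·((-9)·(-5−(-2)) + 1·(-2−(-1)) + (3/2)·(-1−(-5))) = ½·(27 − 1 + 6) = 16, so the ratio is 16/32 = 1/2.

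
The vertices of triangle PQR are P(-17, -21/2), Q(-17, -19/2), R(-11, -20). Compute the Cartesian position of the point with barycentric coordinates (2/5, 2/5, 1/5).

S = (2/5)·P + (2/5)·Q + (1/5)·R.
x-coordinate: (2/5)·(-17) + (2/5)·(-17) + (1/5)·(-11) = -79/5.
y-coordinate: (2/5)·(-21/2) + (2/5)·(-19/2) + (1/5)·(-20) = -12.

(-79/5, -12)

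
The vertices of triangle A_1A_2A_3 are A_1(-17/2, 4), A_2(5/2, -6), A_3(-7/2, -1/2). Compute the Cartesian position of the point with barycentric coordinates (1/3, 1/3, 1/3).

P = (1/3)·A_1 + (1/3)·A_2 + (1/3)·A_3.
x-coordinate: (1/3)·(-17/2) + (1/3)·(5/2) + (1/3)·(-7/2) = -19/6.
y-coordinate: (1/3)·4 + (1/3)·(-6) + (1/3)·(-1/2) = -5/6.

(-19/6, -5/6)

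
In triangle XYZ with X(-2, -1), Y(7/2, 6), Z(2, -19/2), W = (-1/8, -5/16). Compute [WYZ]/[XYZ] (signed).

[XYZ] = ½·((-2)·(6−(-19/2)) + (7/2)·(-19/2−(-1)) + 2·(-1−6)) = ½·(-31 − 119/4 − 14) = -299/8.
[WYZ] = ½·((-1/8)·(6−(-19/2)) + (7/2)·(-19/2−(-5/16)) + 2·(-5/16−6)) = ½·(-31/16 − 1029/32 − 101/8) = -1495/64, so the ratio is (-1495/64)/(-299/8) = 5/8.

5/8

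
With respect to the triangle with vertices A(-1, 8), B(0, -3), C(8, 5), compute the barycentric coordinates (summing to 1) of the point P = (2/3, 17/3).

Signed area of the reference triangle: [ABC] = ½·((-1)·(-3−5) + 0·(5−8) + 8·(8−(-3))) = ½·(8 + 0 + 88) = 48.
[PBC] = ½·((2/3)·(-3−5) + 0·(5−(17/3)) + 8·(17/3−(-3))) = ½·(-16/3 + 0 + 208/3) = 32, so the A-coordinate is 32/48 = 2/3.
[APC] = ½·((-1)·(17/3−5) + (2/3)·(5−8) + 8·(8−(17/3))) = ½·(-2/3 − 2 + 56/3) = 8, so the B-coordinate is 1/6.
[ABP] = ½·((-1)·(-3−(17/3)) + 0·(17/3−8) + (2/3)·(8−(-3))) = ½·(26/3 + 0 + 22/3) = 8, so the C-coordinate is 1/6.
Check: 2/3 + 1/6 + 1/6 = 1.

(2/3, 1/6, 1/6)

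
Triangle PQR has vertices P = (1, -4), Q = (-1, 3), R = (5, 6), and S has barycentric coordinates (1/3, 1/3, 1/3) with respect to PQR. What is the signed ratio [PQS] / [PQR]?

1/3

The signed ratio [PQS]/[PQR] equals the barycentric coordinate of S at vertex R, which is 1/3.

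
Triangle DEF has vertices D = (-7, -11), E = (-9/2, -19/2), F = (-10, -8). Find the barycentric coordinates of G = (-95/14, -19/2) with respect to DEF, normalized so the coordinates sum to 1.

(2/7, 3/7, 2/7)

Signed area of the reference triangle: [DEF] = ½·((-7)·(-19/2−(-8)) + (-9/2)·(-8−(-11)) + (-10)·(-11−(-19/2))) = ½·(21/2 − 27/2 + 15) = 6.
[GEF] = ½·((-95/14)·(-19/2−(-8)) + (-9/2)·(-8−(-19/2)) + (-10)·(-19/2−(-19/2))) = ½·(285/28 − 27/4 + 0) = 12/7, so the D-coordinate is (12/7)/6 = 2/7.
[DGF] = ½·((-7)·(-19/2−(-8)) + (-95/14)·(-8−(-11)) + (-10)·(-11−(-19/2))) = ½·(21/2 − 285/14 + 15) = 18/7, so the E-coordinate is 3/7.
[DEG] = ½·((-7)·(-19/2−(-19/2)) + (-9/2)·(-19/2−(-11)) + (-95/14)·(-11−(-19/2))) = ½·(0 − 27/4 + 285/28) = 12/7, so the F-coordinate is 2/7.
Check: 2/7 + 3/7 + 2/7 = 1.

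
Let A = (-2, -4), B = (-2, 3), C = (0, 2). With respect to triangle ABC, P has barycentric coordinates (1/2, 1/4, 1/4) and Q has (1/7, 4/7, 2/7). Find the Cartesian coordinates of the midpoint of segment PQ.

(-41/28, 27/56)

Barycentric coordinates of the midpoint are the average: (9/28, 23/56, 15/56).
Converting: (9/28)·A + (23/56)·B + (15/56)·C = (-41/28, 27/56).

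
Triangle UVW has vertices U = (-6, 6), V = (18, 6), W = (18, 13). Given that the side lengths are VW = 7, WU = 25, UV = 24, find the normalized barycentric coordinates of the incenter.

The incenter has barycentric coordinates proportional to the opposite side lengths: (7 : 25 : 24).
Normalizing by 7+25+24 = 56 gives (1/8, 25/56, 3/7).

(1/8, 25/56, 3/7)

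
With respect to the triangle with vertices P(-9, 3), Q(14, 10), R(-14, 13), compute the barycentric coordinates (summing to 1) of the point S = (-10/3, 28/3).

Signed area of the reference triangle: [PQR] = ½·((-9)·(10−13) + 14·(13−3) + (-14)·(3−10)) = ½·(27 + 140 + 98) = 265/2.
[SQR] = ½·((-10/3)·(10−13) + 14·(13−(28/3)) + (-14)·(28/3−10)) = ½·(10 + 154/3 + 28/3) = 106/3, so the P-coordinate is (106/3)/(265/2) = 4/15.
[PSR] = ½·((-9)·(28/3−13) + (-10/3)·(13−3) + (-14)·(3−(28/3))) = ½·(33 − 100/3 + 266/3) = 265/6, so the Q-coordinate is 1/3.
[PQS] = ½·((-9)·(10−(28/3)) + 14·(28/3−3) + (-10/3)·(3−10)) = ½·(-6 + 266/3 + 70/3) = 53, so the R-coordinate is 2/5.

(4/15, 1/3, 2/5)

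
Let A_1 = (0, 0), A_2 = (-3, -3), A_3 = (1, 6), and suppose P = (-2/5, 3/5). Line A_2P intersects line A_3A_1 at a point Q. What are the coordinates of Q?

Barycentric coordinates of P with respect to A_1A_2A_3: (3/5, 1/5, 1/5).
On side A_3A_1 the A_2-coordinate is zero; dropping P's A_2-weight 1/5 and renormalizing the remaining 1/5 : 3/5 gives weights 1/4, 3/4 on A_3, A_1.
Q = (1/4)·(1, 6) + (3/4)·(0, 0) = (1/4, 3/2).

(1/4, 3/2)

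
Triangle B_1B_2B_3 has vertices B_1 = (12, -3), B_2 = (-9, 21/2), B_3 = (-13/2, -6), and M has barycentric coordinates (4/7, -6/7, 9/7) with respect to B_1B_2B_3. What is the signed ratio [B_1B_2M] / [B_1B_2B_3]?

9/7

The signed ratio [B_1B_2M]/[B_1B_2B_3] equals the barycentric coordinate of M at vertex B_3, which is 9/7.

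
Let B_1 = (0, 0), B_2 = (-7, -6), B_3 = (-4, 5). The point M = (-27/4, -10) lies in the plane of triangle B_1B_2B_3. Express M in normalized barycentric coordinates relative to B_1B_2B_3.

(1/4, 5/4, -1/2)

Signed area of the reference triangle: [B_1B_2B_3] = ½·(0·(-6−5) + (-7)·(5−0) + (-4)·(0−(-6))) = ½·(0 − 35 − 24) = -59/2.
[MB_2B_3] = ½·((-27/4)·(-6−5) + (-7)·(5−(-10)) + (-4)·(-10−(-6))) = ½·(297/4 − 105 + 16) = -59/8, so the B_1-coordinate is (-59/8)/(-59/2) = 1/4.
[B_1MB_3] = ½·(0·(-10−5) + (-27/4)·(5−0) + (-4)·(0−(-10))) = ½·(0 − 135/4 − 40) = -295/8, so the B_2-coordinate is 5/4.
[B_1B_2M] = ½·(0·(-6−(-10)) + (-7)·(-10−0) + (-27/4)·(0−(-6))) = ½·(0 + 70 − 81/2) = 59/4, so the B_3-coordinate is -1/2.
Check: 1/4 + 5/4 − 1/2 = 1.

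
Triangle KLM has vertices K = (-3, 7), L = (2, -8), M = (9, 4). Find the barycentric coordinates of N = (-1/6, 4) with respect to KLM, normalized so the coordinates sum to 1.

Signed area of the reference triangle: [KLM] = ½·((-3)·(-8−4) + 2·(4−7) + 9·(7−(-8))) = ½·(36 − 6 + 135) = 165/2.
[NLM] = ½·((-1/6)·(-8−4) + 2·(4−4) + 9·(4−(-8))) = ½·(2 + 0 + 108) = 55, so the K-coordinate is 55/(165/2) = 2/3.
[KNM] = ½·((-3)·(4−4) + (-1/6)·(4−7) + 9·(7−4)) = ½·(0 + 1/2 + 27) = 55/4, so the L-coordinate is 1/6.
[KLN] = ½·((-3)·(-8−4) + 2·(4−7) + (-1/6)·(7−(-8))) = ½·(36 − 6 − 5/2) = 55/4, so the M-coordinate is 1/6.
Check: 2/3 + 1/6 + 1/6 = 1.

(2/3, 1/6, 1/6)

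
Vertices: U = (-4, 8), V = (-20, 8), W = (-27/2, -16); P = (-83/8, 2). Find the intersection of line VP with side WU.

Barycentric coordinates of P with respect to UVW: (1/2, 1/4, 1/4).
On side WU the V-coordinate is zero; dropping P's V-weight 1/4 and renormalizing the remaining 1/4 : 1/2 gives weights 1/3, 2/3 on W, U.
Q = (1/3)·(-27/2, -16) + (2/3)·(-4, 8) = (-43/6, 0).

(-43/6, 0)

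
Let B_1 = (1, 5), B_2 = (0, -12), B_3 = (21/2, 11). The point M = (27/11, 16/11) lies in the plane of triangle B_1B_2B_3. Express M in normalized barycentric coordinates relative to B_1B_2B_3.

Signed area of the reference triangle: [B_1B_2B_3] = ½·(1·(-12−11) + 0·(11−5) + (21/2)·(5−(-12))) = ½·(-23 + 0 + 357/2) = 311/4.
[MB_2B_3] = ½·((27/11)·(-12−11) + 0·(11−(16/11)) + (21/2)·(16/11−(-12))) = ½·(-621/11 + 0 + 1554/11) = 933/22, so the B_1-coordinate is (933/22)/(311/4) = 6/11.
[B_1MB_3] = ½·(1·(16/11−11) + (27/11)·(11−5) + (21/2)·(5−(16/11))) = ½·(-105/11 + 162/11 + 819/22) = 933/44, so the B_2-coordinate is 3/11.
[B_1B_2M] = ½·(1·(-12−(16/11)) + 0·(16/11−5) + (27/11)·(5−(-12))) = ½·(-148/11 + 0 + 459/11) = 311/22, so the B_3-coordinate is 2/11.
Check: 6/11 + 3/11 + 2/11 = 1.

(6/11, 3/11, 2/11)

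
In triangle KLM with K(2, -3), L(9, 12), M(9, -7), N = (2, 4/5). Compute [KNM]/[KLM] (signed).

1/5

[KLM] = ½·(2·(12−(-7)) + 9·(-7−(-3)) + 9·(-3−12)) = ½·(38 − 36 − 135) = -133/2.
[KNM] = ½·(2·(4/5−(-7)) + 2·(-7−(-3)) + 9·(-3−(4/5))) = ½·(78/5 − 8 − 171/5) = -133/10, so the ratio is (-133/10)/(-133/2) = 1/5.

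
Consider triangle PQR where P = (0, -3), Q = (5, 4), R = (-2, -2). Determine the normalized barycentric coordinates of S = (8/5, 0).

Signed area of the reference triangle: [PQR] = ½·(0·(4−(-2)) + 5·(-2−(-3)) + (-2)·(-3−4)) = ½·(0 + 5 + 14) = 19/2.
[SQR] = ½·((8/5)·(4−(-2)) + 5·(-2−0) + (-2)·(0−4)) = ½·(48/5 − 10 + 8) = 19/5, so the P-coordinate is (19/5)/(19/2) = 2/5.
[PSR] = ½·(0·(0−(-2)) + (8/5)·(-2−(-3)) + (-2)·(-3−0)) = ½·(0 + 8/5 + 6) = 19/5, so the Q-coordinate is 2/5.
[PQS] = ½·(0·(4−0) + 5·(0−(-3)) + (8/5)·(-3−4)) = ½·(0 + 15 − 56/5) = 19/10, so the R-coordinate is 1/5.
Check: 2/5 + 2/5 + 1/5 = 1.

(2/5, 2/5, 1/5)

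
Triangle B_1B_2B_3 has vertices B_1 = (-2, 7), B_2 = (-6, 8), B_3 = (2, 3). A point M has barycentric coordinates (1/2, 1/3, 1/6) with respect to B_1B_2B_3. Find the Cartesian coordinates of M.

(-8/3, 20/3)

M = (1/2)·B_1 + (1/3)·B_2 + (1/6)·B_3.
x-coordinate: (1/2)·(-2) + (1/3)·(-6) + (1/6)·2 = -8/3.
y-coordinate: (1/2)·7 + (1/3)·8 + (1/6)·3 = 20/3.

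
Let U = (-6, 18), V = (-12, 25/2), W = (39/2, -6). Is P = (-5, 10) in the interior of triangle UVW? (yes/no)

yes

Barycentric coordinates of P: (203/1137, 240/379, 214/1137).
The three coordinates are positive, positive, positive; a point is interior exactly when all three are positive.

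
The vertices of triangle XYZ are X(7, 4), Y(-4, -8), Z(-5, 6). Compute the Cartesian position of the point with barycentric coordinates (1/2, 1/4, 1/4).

(5/4, 3/2)

W = (1/2)·X + (1/4)·Y + (1/4)·Z.
x-coordinate: (1/2)·7 + (1/4)·(-4) + (1/4)·(-5) = 5/4.
y-coordinate: (1/2)·4 + (1/4)·(-8) + (1/4)·6 = 3/2.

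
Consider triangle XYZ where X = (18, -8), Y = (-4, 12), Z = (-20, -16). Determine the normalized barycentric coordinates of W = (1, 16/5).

Signed area of the reference triangle: [XYZ] = ½·(18·(12−(-16)) + (-4)·(-16−(-8)) + (-20)·(-8−12)) = ½·(504 + 32 + 400) = 468.
[WYZ] = ½·(1·(12−(-16)) + (-4)·(-16−(16/5)) + (-20)·(16/5−12)) = ½·(28 + 384/5 + 176) = 702/5, so the X-coordinate is (702/5)/468 = 3/10.
[XWZ] = ½·(18·(16/5−(-16)) + 1·(-16−(-8)) + (-20)·(-8−(16/5))) = ½·(1728/5 − 8 + 224) = 1404/5, so the Y-coordinate is 3/5.
[XYW] = ½·(18·(12−(16/5)) + (-4)·(16/5−(-8)) + 1·(-8−12)) = ½·(792/5 − 224/5 − 20) = 234/5, so the Z-coordinate is 1/10.
Check: 3/10 + 3/5 + 1/10 = 1.

(3/10, 3/5, 1/10)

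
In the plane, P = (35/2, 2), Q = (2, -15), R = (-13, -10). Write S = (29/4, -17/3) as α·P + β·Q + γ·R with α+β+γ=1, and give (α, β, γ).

Signed area of the reference triangle: [PQR] = ½·((35/2)·(-15−(-10)) + 2·(-10−2) + (-13)·(2−(-15))) = ½·(-175/2 − 24 − 221) = -665/4.
[SQR] = ½·((29/4)·(-15−(-10)) + 2·(-10−(-17/3)) + (-13)·(-17/3−(-15))) = ½·(-145/4 − 26/3 − 364/3) = -665/8, so the P-coordinate is (-665/8)/(-665/4) = 1/2.
[PSR] = ½·((35/2)·(-17/3−(-10)) + (29/4)·(-10−2) + (-13)·(2−(-17/3))) = ½·(455/6 − 87 − 299/3) = -665/12, so the Q-coordinate is 1/3.
[PQS] = ½·((35/2)·(-15−(-17/3)) + 2·(-17/3−2) + (29/4)·(2−(-15))) = ½·(-490/3 − 46/3 + 493/4) = -665/24, so the R-coordinate is 1/6.
Check: 1/2 + 1/3 + 1/6 = 1.

(1/2, 1/3, 1/6)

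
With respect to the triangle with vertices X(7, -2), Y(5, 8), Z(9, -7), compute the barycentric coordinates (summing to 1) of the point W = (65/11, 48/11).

Signed area of the reference triangle: [XYZ] = ½·(7·(8−(-7)) + 5·(-7−(-2)) + 9·(-2−8)) = ½·(105 − 25 − 90) = -5.
[WYZ] = ½·((65/11)·(8−(-7)) + 5·(-7−(48/11)) + 9·(48/11−8)) = ½·(975/11 − 625/11 − 360/11) = -5/11, so the X-coordinate is (-5/11)/(-5) = 1/11.
[XWZ] = ½·(7·(48/11−(-7)) + (65/11)·(-7−(-2)) + 9·(-2−(48/11))) = ½·(875/11 − 325/11 − 630/11) = -40/11, so the Y-coordinate is 8/11.
[XYW] = ½·(7·(8−(48/11)) + 5·(48/11−(-2)) + (65/11)·(-2−8)) = ½·(280/11 + 350/11 − 650/11) = -10/11, so the Z-coordinate is 2/11.
Check: 1/11 + 8/11 + 2/11 = 1.

(1/11, 8/11, 2/11)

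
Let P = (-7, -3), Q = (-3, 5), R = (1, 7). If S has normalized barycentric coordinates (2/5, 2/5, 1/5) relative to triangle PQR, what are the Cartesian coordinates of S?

(-19/5, 11/5)

S = (2/5)·P + (2/5)·Q + (1/5)·R.
x-coordinate: (2/5)·(-7) + (2/5)·(-3) + (1/5)·1 = -19/5.
y-coordinate: (2/5)·(-3) + (2/5)·5 + (1/5)·7 = 11/5.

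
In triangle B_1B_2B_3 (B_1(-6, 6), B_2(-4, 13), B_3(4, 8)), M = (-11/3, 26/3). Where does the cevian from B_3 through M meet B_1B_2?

(-26/5, 44/5)

Barycentric coordinates of M with respect to B_1B_2B_3: (1/2, 1/3, 1/6).
On side B_1B_2 the B_3-coordinate is zero; dropping M's B_3-weight 1/6 and renormalizing the remaining 1/2 : 1/3 gives weights 3/5, 2/5 on B_1, B_2.
N = (3/5)·(-6, 6) + (2/5)·(-4, 13) = (-26/5, 44/5).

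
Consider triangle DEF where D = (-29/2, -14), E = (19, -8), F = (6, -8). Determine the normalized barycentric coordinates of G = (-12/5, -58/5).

Signed area of the reference triangle: [DEF] = ½·((-29/2)·(-8−(-8)) + 19·(-8−(-14)) + 6·(-14−(-8))) = ½·(0 + 114 − 36) = 39.
[GEF] = ½·((-12/5)·(-8−(-8)) + 19·(-8−(-58/5)) + 6·(-58/5−(-8))) = ½·(0 + 342/5 − 108/5) = 117/5, so the D-coordinate is (117/5)/39 = 3/5.
[DGF] = ½·((-29/2)·(-58/5−(-8)) + (-12/5)·(-8−(-14)) + 6·(-14−(-58/5))) = ½·(261/5 − 72/5 − 72/5) = 117/10, so the E-coordinate is 3/10.
[DEG] = ½·((-29/2)·(-8−(-58/5)) + 19·(-58/5−(-14)) + (-12/5)·(-14−(-8))) = ½·(-261/5 + 228/5 + 72/5) = 39/10, so the F-coordinate is 1/10.
Check: 3/5 + 3/10 + 1/10 = 1.

(3/5, 3/10, 1/10)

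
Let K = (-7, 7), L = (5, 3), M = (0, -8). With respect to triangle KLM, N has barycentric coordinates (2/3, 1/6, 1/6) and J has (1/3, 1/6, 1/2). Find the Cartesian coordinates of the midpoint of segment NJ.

Barycentric coordinates of the midpoint are the average: (1/2, 1/6, 1/3).
Converting: (1/2)·K + (1/6)·L + (1/3)·M = (-8/3, 4/3).

(-8/3, 4/3)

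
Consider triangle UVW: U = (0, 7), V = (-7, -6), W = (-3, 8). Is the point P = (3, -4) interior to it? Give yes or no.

Barycentric coordinates of P: (66/23, 15/23, -58/23).
The three coordinates are positive, positive, negative; a point is interior exactly when all three are positive.

no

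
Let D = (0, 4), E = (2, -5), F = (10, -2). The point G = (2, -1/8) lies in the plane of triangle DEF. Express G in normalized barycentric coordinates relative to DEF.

(1/2, 3/8, 1/8)

Signed area of the reference triangle: [DEF] = ½·(0·(-5−(-2)) + 2·(-2−4) + 10·(4−(-5))) = ½·(0 − 12 + 90) = 39.
[GEF] = ½·(2·(-5−(-2)) + 2·(-2−(-1/8)) + 10·(-1/8−(-5))) = ½·(-6 − 15/4 + 195/4) = 39/2, so the D-coordinate is (39/2)/39 = 1/2.
[DGF] = ½·(0·(-1/8−(-2)) + 2·(-2−4) + 10·(4−(-1/8))) = ½·(0 − 12 + 165/4) = 117/8, so the E-coordinate is 3/8.
[DEG] = ½·(0·(-5−(-1/8)) + 2·(-1/8−4) + 2·(4−(-5))) = ½·(0 − 33/4 + 18) = 39/8, so the F-coordinate is 1/8.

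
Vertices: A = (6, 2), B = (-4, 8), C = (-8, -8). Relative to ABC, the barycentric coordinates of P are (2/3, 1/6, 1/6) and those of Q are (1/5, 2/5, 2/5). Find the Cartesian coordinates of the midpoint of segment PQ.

(-4/5, 13/15)

Barycentric coordinates of the midpoint are the average: (13/30, 17/60, 17/60).
Converting: (13/30)·A + (17/60)·B + (17/60)·C = (-4/5, 13/15).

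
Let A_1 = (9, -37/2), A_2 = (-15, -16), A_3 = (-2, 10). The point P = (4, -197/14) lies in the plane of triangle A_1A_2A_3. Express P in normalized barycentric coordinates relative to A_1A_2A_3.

(5/7, 1/7, 1/7)

Signed area of the reference triangle: [A_1A_2A_3] = ½·(9·(-16−10) + (-15)·(10−(-37/2)) + (-2)·(-37/2−(-16))) = ½·(-234 − 855/2 + 5) = -1313/4.
[PA_2A_3] = ½·(4·(-16−10) + (-15)·(10−(-197/14)) + (-2)·(-197/14−(-16))) = ½·(-104 − 5055/14 − 27/7) = -6565/28, so the A_1-coordinate is (-6565/28)/(-1313/4) = 5/7.
[A_1PA_3] = ½·(9·(-197/14−10) + 4·(10−(-37/2)) + (-2)·(-37/2−(-197/14))) = ½·(-3033/14 + 114 + 62/7) = -1313/28, so the A_2-coordinate is 1/7.
[A_1A_2P] = ½·(9·(-16−(-197/14)) + (-15)·(-197/14−(-37/2)) + 4·(-37/2−(-16))) = ½·(-243/14 − 465/7 − 10) = -1313/28, so the A_3-coordinate is 1/7.
Check: 5/7 + 1/7 + 1/7 = 1.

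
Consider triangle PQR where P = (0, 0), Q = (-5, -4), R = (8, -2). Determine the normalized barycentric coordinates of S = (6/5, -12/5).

(1/5, 2/5, 2/5)

Signed area of the reference triangle: [PQR] = ½·(0·(-4−(-2)) + (-5)·(-2−0) + 8·(0−(-4))) = ½·(0 + 10 + 32) = 21.
[SQR] = ½·((6/5)·(-4−(-2)) + (-5)·(-2−(-12/5)) + 8·(-12/5−(-4))) = ½·(-12/5 − 2 + 64/5) = 21/5, so the P-coordinate is (21/5)/21 = 1/5.
[PSR] = ½·(0·(-12/5−(-2)) + (6/5)·(-2−0) + 8·(0−(-12/5))) = ½·(0 − 12/5 + 96/5) = 42/5, so the Q-coordinate is 2/5.
[PQS] = ½·(0·(-4−(-12/5)) + (-5)·(-12/5−0) + (6/5)·(0−(-4))) = ½·(0 + 12 + 24/5) = 42/5, so the R-coordinate is 2/5.
Check: 1/5 + 2/5 + 2/5 = 1.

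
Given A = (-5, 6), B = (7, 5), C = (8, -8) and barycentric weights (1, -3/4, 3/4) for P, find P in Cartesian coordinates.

P = 1·A + (-3/4)·B + (3/4)·C.
x-coordinate: 1·(-5) + (-3/4)·7 + (3/4)·8 = -17/4.
y-coordinate: 1·6 + (-3/4)·5 + (3/4)·(-8) = -15/4.

(-17/4, -15/4)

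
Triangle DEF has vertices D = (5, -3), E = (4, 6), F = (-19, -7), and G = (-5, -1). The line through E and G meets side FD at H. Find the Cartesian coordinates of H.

Barycentric coordinates of G with respect to DEF: (1/5, 2/5, 2/5).
On side FD the E-coordinate is zero; dropping G's E-weight 2/5 and renormalizing the remaining 2/5 : 1/5 gives weights 2/3, 1/3 on F, D.
H = (2/3)·(-19, -7) + (1/3)·(5, -3) = (-11, -17/3).

(-11, -17/3)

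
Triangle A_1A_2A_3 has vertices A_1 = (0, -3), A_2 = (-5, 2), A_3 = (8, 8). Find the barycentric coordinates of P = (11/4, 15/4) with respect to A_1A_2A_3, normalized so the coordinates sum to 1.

Signed area of the reference triangle: [A_1A_2A_3] = ½·(0·(2−8) + (-5)·(8−(-3)) + 8·(-3−2)) = ½·(0 − 55 − 40) = -95/2.
[PA_2A_3] = ½·((11/4)·(2−8) + (-5)·(8−(15/4)) + 8·(15/4−2)) = ½·(-33/2 − 85/4 + 14) = -95/8, so the A_1-coordinate is (-95/8)/(-95/2) = 1/4.
[A_1PA_3] = ½·(0·(15/4−8) + (11/4)·(8−(-3)) + 8·(-3−(15/4))) = ½·(0 + 121/4 − 54) = -95/8, so the A_2-coordinate is 1/4.
[A_1A_2P] = ½·(0·(2−(15/4)) + (-5)·(15/4−(-3)) + (11/4)·(-3−2)) = ½·(0 − 135/4 − 55/4) = -95/4, so the A_3-coordinate is 1/2.
Check: 1/4 + 1/4 + 1/2 = 1.

(1/4, 1/4, 1/2)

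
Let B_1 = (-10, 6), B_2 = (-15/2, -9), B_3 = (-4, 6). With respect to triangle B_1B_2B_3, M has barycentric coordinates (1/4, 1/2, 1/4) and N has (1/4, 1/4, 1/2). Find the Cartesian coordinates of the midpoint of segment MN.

(-109/16, 3/8)

Barycentric coordinates of the midpoint are the average: (1/4, 3/8, 3/8).
Converting: (1/4)·B_1 + (3/8)·B_2 + (3/8)·B_3 = (-109/16, 3/8).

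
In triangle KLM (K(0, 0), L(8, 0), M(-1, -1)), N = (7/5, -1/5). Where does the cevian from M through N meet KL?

(2, 0)

Barycentric coordinates of N with respect to KLM: (3/5, 1/5, 1/5).
On side KL the M-coordinate is zero; dropping N's M-weight 1/5 and renormalizing the remaining 3/5 : 1/5 gives weights 3/4, 1/4 on K, L.
J = (3/4)·(0, 0) + (1/4)·(8, 0) = (2, 0).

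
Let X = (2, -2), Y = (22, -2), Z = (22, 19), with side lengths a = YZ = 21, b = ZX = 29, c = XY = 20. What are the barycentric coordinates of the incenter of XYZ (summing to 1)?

(3/10, 29/70, 2/7)

The incenter has barycentric coordinates proportional to the opposite side lengths: (21 : 29 : 20).
Normalizing by 21+29+20 = 70 gives (3/10, 29/70, 2/7).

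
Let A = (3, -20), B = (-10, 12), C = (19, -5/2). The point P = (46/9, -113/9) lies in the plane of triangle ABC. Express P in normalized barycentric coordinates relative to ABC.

Signed area of the reference triangle: [ABC] = ½·(3·(12−(-5/2)) + (-10)·(-5/2−(-20)) + 19·(-20−12)) = ½·(87/2 − 175 − 608) = -1479/4.
[PBC] = ½·((46/9)·(12−(-5/2)) + (-10)·(-5/2−(-113/9)) + 19·(-113/9−12)) = ½·(667/9 − 905/9 − 4199/9) = -493/2, so the A-coordinate is (-493/2)/(-1479/4) = 2/3.
[APC] = ½·(3·(-113/9−(-5/2)) + (46/9)·(-5/2−(-20)) + 19·(-20−(-113/9))) = ½·(-181/6 + 805/9 − 1273/9) = -493/12, so the B-coordinate is 1/9.
[ABP] = ½·(3·(12−(-113/9)) + (-10)·(-113/9−(-20)) + (46/9)·(-20−12)) = ½·(221/3 − 670/9 − 1472/9) = -493/6, so the C-coordinate is 2/9.
Check: 2/3 + 1/9 + 2/9 = 1.

(2/3, 1/9, 2/9)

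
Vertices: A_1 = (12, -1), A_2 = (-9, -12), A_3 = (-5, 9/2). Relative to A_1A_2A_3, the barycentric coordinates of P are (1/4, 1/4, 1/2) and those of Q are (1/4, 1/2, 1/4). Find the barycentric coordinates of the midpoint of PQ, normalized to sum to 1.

(1/4, 3/8, 3/8)

Since both coordinate triples sum to 1, the midpoint's barycentrics are the componentwise average.
(1/4+1/4)/2 = 1/4; similarly 3/8 and 3/8.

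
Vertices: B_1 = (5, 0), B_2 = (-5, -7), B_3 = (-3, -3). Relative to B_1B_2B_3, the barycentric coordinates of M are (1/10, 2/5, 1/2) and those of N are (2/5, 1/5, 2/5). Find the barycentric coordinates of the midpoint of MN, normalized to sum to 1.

(1/4, 3/10, 9/20)

Since both coordinate triples sum to 1, the midpoint's barycentrics are the componentwise average.
(1/10+2/5)/2 = 1/4; similarly 3/10 and 9/20.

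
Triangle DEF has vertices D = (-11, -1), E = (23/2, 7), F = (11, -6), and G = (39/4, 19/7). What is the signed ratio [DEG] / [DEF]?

2/7

[DEF] = ½·((-11)·(7−(-6)) + (23/2)·(-6−(-1)) + 11·(-1−7)) = ½·(-143 − 115/2 − 88) = -577/4.
[DEG] = ½·((-11)·(7−(19/7)) + (23/2)·(19/7−(-1)) + (39/4)·(-1−7)) = ½·(-330/7 + 299/7 − 78) = -577/14, so the ratio is (-577/14)/(-577/4) = 2/7.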